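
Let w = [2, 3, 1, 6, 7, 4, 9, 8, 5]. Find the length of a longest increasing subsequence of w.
5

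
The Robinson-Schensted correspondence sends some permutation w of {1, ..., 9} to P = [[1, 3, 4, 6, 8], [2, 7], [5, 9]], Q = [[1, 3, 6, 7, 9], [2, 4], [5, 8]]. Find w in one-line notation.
Reverse the RSK construction: for i from n down to 1, find the cell of Q containing i, remove the entry at that cell from P, and reverse-bump it up through P; the value ejected from row 1 is w(i).

Step i=9: Q has 9 at row 1, column 5; remove that cell from P, ejecting 8. So w(9) = 8. P is now [[1, 3, 4, 6], [2, 7], [5, 9]].
Step i=8: Q has 8 at row 3, column 2; remove 9 from row 3 of P and reverse-bump: 9 enters row 2 and ejects 7; 7 enters row 1 and ejects 6. So w(8) = 6. P is now [[1, 3, 4, 7], [2, 9], [5]].
Step i=7: Q has 7 at row 1, column 4; remove that cell from P, ejecting 7. So w(7) = 7. P is now [[1, 3, 4], [2, 9], [5]].
Step i=6: Q has 6 at row 1, column 3; remove that cell from P, ejecting 4. So w(6) = 4. P is now [[1, 3], [2, 9], [5]].
Step i=5: Q has 5 at row 3, column 1; remove 5 from row 3 of P and reverse-bump: 5 enters row 2 and ejects 2; 2 enters row 1 and ejects 1. So w(5) = 1. P is now [[2, 3], [5, 9]].
Step i=4: Q has 4 at row 2, column 2; remove 9 from row 2 of P and reverse-bump: 9 enters row 1 and ejects 3. So w(4) = 3. P is now [[2, 9], [5]].
Step i=3: Q has 3 at row 1, column 2; remove that cell from P, ejecting 9. So w(3) = 9. P is now [[2], [5]].
Step i=2: Q has 2 at row 2, column 1; remove 5 from row 2 of P and reverse-bump: 5 enters row 1 and ejects 2. So w(2) = 2. P is now [[5]].
Step i=1: Q has 1 at row 1, column 1; remove that cell from P, ejecting 5. So w(1) = 5. P is now [].

So w = 5 2 9 3 1 4 7 6 8.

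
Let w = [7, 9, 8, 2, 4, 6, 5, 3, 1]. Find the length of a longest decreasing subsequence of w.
6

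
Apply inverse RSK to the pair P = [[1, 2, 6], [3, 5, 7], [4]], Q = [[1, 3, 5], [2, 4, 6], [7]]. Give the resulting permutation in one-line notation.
Reverse the RSK construction: for i from n down to 1, find the cell of Q containing i, remove the entry at that cell from P, and reverse-bump it up through P; the value ejected from row 1 is w(i).

Step i=7: Q has 7 at row 3, column 1; remove 4 from row 3 of P and reverse-bump: 4 enters row 2 and ejects 3; 3 enters row 1 and ejects 2. So w(7) = 2. P is now [[1, 3, 6], [4, 5, 7]].
Step i=6: Q has 6 at row 2, column 3; remove 7 from row 2 of P and reverse-bump: 7 enters row 1 and ejects 6. So w(6) = 6. P is now [[1, 3, 7], [4, 5]].
Step i=5: Q has 5 at row 1, column 3; remove that cell from P, ejecting 7. So w(5) = 7. P is now [[1, 3], [4, 5]].
Step i=4: Q has 4 at row 2, column 2; remove 5 from row 2 of P and reverse-bump: 5 enters row 1 and ejects 3. So w(4) = 3. P is now [[1, 5], [4]].
Step i=3: Q has 3 at row 1, column 2; remove that cell from P, ejecting 5. So w(3) = 5. P is now [[1], [4]].
Step i=2: Q has 2 at row 2, column 1; remove 4 from row 2 of P and reverse-bump: 4 enters row 1 and ejects 1. So w(2) = 1. P is now [[4]].
Step i=1: Q has 1 at row 1, column 1; remove that cell from P, ejecting 4. So w(1) = 4. P is now [].

So w = 4 1 5 3 7 6 2.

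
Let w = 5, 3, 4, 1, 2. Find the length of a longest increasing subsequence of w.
2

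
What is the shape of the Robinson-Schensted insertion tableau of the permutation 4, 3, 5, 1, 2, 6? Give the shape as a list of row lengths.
Row-insert each entry into an empty tableau.

After inserting 4: P = [[4]].
After inserting 3: P = [[3], [4]].
After inserting 5: P = [[3, 5], [4]].
After inserting 1: P = [[1, 5], [3], [4]].
After inserting 2: P = [[1, 2], [3, 5], [4]].
After inserting 6: P = [[1, 2, 6], [3, 5], [4]].

The final insertion tableau P = [[1, 2, 6], [3, 5], [4]] has shape [3, 2, 1].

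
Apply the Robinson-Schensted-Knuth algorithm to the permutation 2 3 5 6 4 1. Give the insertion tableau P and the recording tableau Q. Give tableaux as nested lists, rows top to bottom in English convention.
P = [[1, 3, 4, 6], [2], [5]], Q = [[1, 2, 3, 4], [5], [6]]

Insert each entry of the permutation into P by Schensted row insertion, recording in Q the position of each new cell.

Insert 2: appended to row 1. P = [[2]].
Insert 3: appended to row 1. P = [[2, 3]].
Insert 5: appended to row 1. P = [[2, 3, 5]].
Insert 6: appended to row 1. P = [[2, 3, 5, 6]].
Insert 4: 4 bumps 5 from row 1; 5 starts row 2. P = [[2, 3, 4, 6], [5]].
Insert 1: 1 bumps 2 from row 1; 2 bumps 5 from row 2; 5 starts row 3. P = [[1, 3, 4, 6], [2], [5]].

So P = [[1, 3, 4, 6], [2], [5]], Q = [[1, 2, 3, 4], [5], [6]].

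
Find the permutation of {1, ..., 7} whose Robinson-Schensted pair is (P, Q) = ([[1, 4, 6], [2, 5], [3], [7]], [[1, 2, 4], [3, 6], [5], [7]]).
3 7 5 6 2 4 1

Reverse the RSK construction: for i from n down to 1, find the cell of Q containing i, remove the entry at that cell from P, and reverse-bump it up through P; the value ejected from row 1 is w(i).

Step i=7: Q has 7 at row 4, column 1; remove 7 from row 4 of P and reverse-bump: 7 enters row 3 and ejects 3; 3 enters row 2 and ejects 2; 2 enters row 1 and ejects 1. So w(7) = 1. P is now [[2, 4, 6], [3, 5], [7]].
Step i=6: Q has 6 at row 2, column 2; remove 5 from row 2 of P and reverse-bump: 5 enters row 1 and ejects 4. So w(6) = 4. P is now [[2, 5, 6], [3], [7]].
Step i=5: Q has 5 at row 3, column 1; remove 7 from row 3 of P and reverse-bump: 7 enters row 2 and ejects 3; 3 enters row 1 and ejects 2. So w(5) = 2. P is now [[3, 5, 6], [7]].
Step i=4: Q has 4 at row 1, column 3; remove that cell from P, ejecting 6. So w(4) = 6. P is now [[3, 5], [7]].
Step i=3: Q has 3 at row 2, column 1; remove 7 from row 2 of P and reverse-bump: 7 enters row 1 and ejects 5. So w(3) = 5. P is now [[3, 7]].
Step i=2: Q has 2 at row 1, column 2; remove that cell from P, ejecting 7. So w(2) = 7. P is now [[3]].
Step i=1: Q has 1 at row 1, column 1; remove that cell from P, ejecting 3. So w(1) = 3. P is now [].

So w = 3 7 5 6 2 4 1.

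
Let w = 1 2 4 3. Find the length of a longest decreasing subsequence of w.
2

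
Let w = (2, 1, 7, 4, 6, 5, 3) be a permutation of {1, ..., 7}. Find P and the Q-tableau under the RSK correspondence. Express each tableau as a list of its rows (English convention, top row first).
Insert each entry of the permutation into P by Schensted row insertion, recording in Q the position of each new cell.

Insert 2: appended to row 1. P = [[2]], Q = [[1]].
Insert 1: 1 bumps 2 from row 1; 2 starts row 2. P = [[1], [2]], Q = [[1], [2]].
Insert 7: appended to row 1. P = [[1, 7], [2]], Q = [[1, 3], [2]].
Insert 4: 4 bumps 7 from row 1; 7 appends to row 2. P = [[1, 4], [2, 7]], Q = [[1, 3], [2, 4]].
Insert 6: appended to row 1. P = [[1, 4, 6], [2, 7]], Q = [[1, 3, 5], [2, 4]].
Insert 5: 5 bumps 6 from row 1; 6 bumps 7 from row 2; 7 starts row 3. P = [[1, 4, 5], [2, 6], [7]], Q = [[1, 3, 5], [2, 4], [6]].
Insert 3: 3 bumps 4 from row 1; 4 bumps 6 from row 2; 6 bumps 7 from row 3; 7 starts row 4. P = [[1, 3, 5], [2, 4], [6], [7]], Q = [[1, 3, 5], [2, 4], [6], [7]].

So P = [[1, 3, 5], [2, 4], [6], [7]], Q = [[1, 3, 5], [2, 4], [6], [7]].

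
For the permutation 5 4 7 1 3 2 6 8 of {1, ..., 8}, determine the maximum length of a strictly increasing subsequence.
4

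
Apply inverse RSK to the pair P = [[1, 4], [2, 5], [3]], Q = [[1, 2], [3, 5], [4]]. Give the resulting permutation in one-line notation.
3 5 2 1 4

Reverse the RSK construction: for i from n down to 1, find the cell of Q containing i, remove the entry at that cell from P, and reverse-bump it up through P; the value ejected from row 1 is w(i).

Step i=5: Q has 5 at row 2, column 2; remove 5 from row 2 of P and reverse-bump: 5 enters row 1 and ejects 4. So w(5) = 4. P is now [[1, 5], [2], [3]].
Step i=4: Q has 4 at row 3, column 1; remove 3 from row 3 of P and reverse-bump: 3 enters row 2 and ejects 2; 2 enters row 1 and ejects 1. So w(4) = 1. P is now [[2, 5], [3]].
Step i=3: Q has 3 at row 2, column 1; remove 3 from row 2 of P and reverse-bump: 3 enters row 1 and ejects 2. So w(3) = 2. P is now [[3, 5]].
Step i=2: Q has 2 at row 1, column 2; remove that cell from P, ejecting 5. So w(2) = 5. P is now [[3]].
Step i=1: Q has 1 at row 1, column 1; remove that cell from P, ejecting 3. So w(1) = 3. P is now [].

So w = 3 5 2 1 4.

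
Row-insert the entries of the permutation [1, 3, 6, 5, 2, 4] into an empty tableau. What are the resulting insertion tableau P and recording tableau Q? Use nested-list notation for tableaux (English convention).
P = [[1, 2, 4], [3, 5], [6]], Q = [[1, 2, 3], [4, 6], [5]]

Insert each entry of the permutation into P by Schensted row insertion, recording in Q the position of each new cell.

After inserting 1: P = [[1]].
After inserting 3: P = [[1, 3]].
After inserting 6: P = [[1, 3, 6]].
After inserting 5: P = [[1, 3, 5], [6]].
After inserting 2: P = [[1, 2, 5], [3], [6]].
After inserting 4: P = [[1, 2, 4], [3, 5], [6]].

So P = [[1, 2, 4], [3, 5], [6]], Q = [[1, 2, 3], [4, 6], [5]].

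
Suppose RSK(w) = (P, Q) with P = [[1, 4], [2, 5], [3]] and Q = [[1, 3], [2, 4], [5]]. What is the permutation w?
Reverse the RSK construction: for i from n down to 1, find the cell of Q containing i, remove the entry at that cell from P, and reverse-bump it up through P; the value ejected from row 1 is w(i).

Step i=5: Q has 5 at row 3, column 1; remove 3 from row 3 of P and reverse-bump: 3 enters row 2 and ejects 2; 2 enters row 1 and ejects 1. So w(5) = 1. P is now [[2, 4], [3, 5]].
Step i=4: Q has 4 at row 2, column 2; remove 5 from row 2 of P and reverse-bump: 5 enters row 1 and ejects 4. So w(4) = 4. P is now [[2, 5], [3]].
Step i=3: Q has 3 at row 1, column 2; remove that cell from P, ejecting 5. So w(3) = 5. P is now [[2], [3]].
Step i=2: Q has 2 at row 2, column 1; remove 3 from row 2 of P and reverse-bump: 3 enters row 1 and ejects 2. So w(2) = 2. P is now [[3]].
Step i=1: Q has 1 at row 1, column 1; remove that cell from P, ejecting 3. So w(1) = 3. P is now [].

So w = 3 2 5 4 1.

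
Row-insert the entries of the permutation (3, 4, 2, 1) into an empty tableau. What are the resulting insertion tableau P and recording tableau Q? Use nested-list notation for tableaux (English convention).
Insert each entry of the permutation into P by Schensted row insertion, recording in Q the position of each new cell.

Insert 3: appended to row 1. P = [[3]].
Insert 4: appended to row 1. P = [[3, 4]].
Insert 2: 2 bumps 3 from row 1; 3 starts row 2. P = [[2, 4], [3]].
Insert 1: 1 bumps 2 from row 1; 2 bumps 3 from row 2; 3 starts row 3. P = [[1, 4], [2], [3]].

So P = [[1, 4], [2], [3]], Q = [[1, 2], [3], [4]].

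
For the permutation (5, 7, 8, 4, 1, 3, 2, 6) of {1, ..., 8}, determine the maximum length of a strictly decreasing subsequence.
4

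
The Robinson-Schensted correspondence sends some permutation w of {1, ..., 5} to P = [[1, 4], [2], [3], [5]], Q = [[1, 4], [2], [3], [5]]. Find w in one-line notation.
5 3 2 4 1

Reverse the RSK construction: for i from n down to 1, find the cell of Q containing i, remove the entry at that cell from P, and reverse-bump it up through P; the value ejected from row 1 is w(i).

Step i=5: Q has 5 at row 4, column 1; remove 5 from row 4 of P and reverse-bump: 5 enters row 3 and ejects 3; 3 enters row 2 and ejects 2; 2 enters row 1 and ejects 1. So w(5) = 1. P is now [[2, 4], [3], [5]].
Step i=4: Q has 4 at row 1, column 2; remove that cell from P, ejecting 4. So w(4) = 4. P is now [[2], [3], [5]].
Step i=3: Q has 3 at row 3, column 1; remove 5 from row 3 of P and reverse-bump: 5 enters row 2 and ejects 3; 3 enters row 1 and ejects 2. So w(3) = 2. P is now [[3], [5]].
Step i=2: Q has 2 at row 2, column 1; remove 5 from row 2 of P and reverse-bump: 5 enters row 1 and ejects 3. So w(2) = 3. P is now [[5]].
Step i=1: Q has 1 at row 1, column 1; remove that cell from P, ejecting 5. So w(1) = 5. P is now [].

So w = 5 3 2 4 1.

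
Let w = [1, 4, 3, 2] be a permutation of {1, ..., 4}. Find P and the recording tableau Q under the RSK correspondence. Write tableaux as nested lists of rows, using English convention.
P = [[1, 2], [3], [4]], Q = [[1, 2], [3], [4]]

Insert each entry of the permutation into P by Schensted row insertion, recording in Q the position of each new cell.

Insert 1: appended to row 1. P = [[1]].
Insert 4: appended to row 1. P = [[1, 4]].
Insert 3: 3 bumps 4 from row 1; 4 starts row 2. P = [[1, 3], [4]].
Insert 2: 2 bumps 3 from row 1; 3 bumps 4 from row 2; 4 starts row 3. P = [[1, 2], [3], [4]].

So P = [[1, 2], [3], [4]], Q = [[1, 2], [3], [4]].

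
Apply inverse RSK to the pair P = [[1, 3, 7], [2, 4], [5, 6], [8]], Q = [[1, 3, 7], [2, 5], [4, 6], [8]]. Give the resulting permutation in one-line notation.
5 2 8 1 6 4 7 3

Reverse the RSK construction: for i from n down to 1, find the cell of Q containing i, remove the entry at that cell from P, and reverse-bump it up through P; the value ejected from row 1 is w(i).

Step i=8: Q has 8 at row 4, column 1; remove 8 from row 4 of P and reverse-bump: 8 enters row 3 and ejects 6; 6 enters row 2 and ejects 4; 4 enters row 1 and ejects 3. So w(8) = 3. P is now [[1, 4, 7], [2, 6], [5, 8]].
Step i=7: Q has 7 at row 1, column 3; remove that cell from P, ejecting 7. So w(7) = 7. P is now [[1, 4], [2, 6], [5, 8]].
Step i=6: Q has 6 at row 3, column 2; remove 8 from row 3 of P and reverse-bump: 8 enters row 2 and ejects 6; 6 enters row 1 and ejects 4. So w(6) = 4. P is now [[1, 6], [2, 8], [5]].
Step i=5: Q has 5 at row 2, column 2; remove 8 from row 2 of P and reverse-bump: 8 enters row 1 and ejects 6. So w(5) = 6. P is now [[1, 8], [2], [5]].
Step i=4: Q has 4 at row 3, column 1; remove 5 from row 3 of P and reverse-bump: 5 enters row 2 and ejects 2; 2 enters row 1 and ejects 1. So w(4) = 1. P is now [[2, 8], [5]].
Step i=3: Q has 3 at row 1, column 2; remove that cell from P, ejecting 8. So w(3) = 8. P is now [[2], [5]].
Step i=2: Q has 2 at row 2, column 1; remove 5 from row 2 of P and reverse-bump: 5 enters row 1 and ejects 2. So w(2) = 2. P is now [[5]].
Step i=1: Q has 1 at row 1, column 1; remove that cell from P, ejecting 5. So w(1) = 5. P is now [].

So w = 5 2 8 1 6 4 7 3.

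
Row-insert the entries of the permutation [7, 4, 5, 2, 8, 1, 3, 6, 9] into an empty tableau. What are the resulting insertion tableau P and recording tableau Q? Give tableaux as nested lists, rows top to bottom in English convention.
Insert each entry of the permutation into P by Schensted row insertion, recording in Q the position of each new cell.

After inserting 7: P = [[7]].
After inserting 4: P = [[4], [7]].
After inserting 5: P = [[4, 5], [7]].
After inserting 2: P = [[2, 5], [4], [7]].
After inserting 8: P = [[2, 5, 8], [4], [7]].
After inserting 1: P = [[1, 5, 8], [2], [4], [7]].
After inserting 3: P = [[1, 3, 8], [2, 5], [4], [7]].
After inserting 6: P = [[1, 3, 6], [2, 5, 8], [4], [7]].
After inserting 9: P = [[1, 3, 6, 9], [2, 5, 8], [4], [7]].

So P = [[1, 3, 6, 9], [2, 5, 8], [4], [7]], Q = [[1, 3, 5, 9], [2, 7, 8], [4], [6]].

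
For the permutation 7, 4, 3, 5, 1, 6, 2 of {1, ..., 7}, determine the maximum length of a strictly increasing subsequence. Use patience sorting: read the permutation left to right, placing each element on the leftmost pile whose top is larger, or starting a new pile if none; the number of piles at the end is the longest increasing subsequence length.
7: new pile. tops = [7]
4: onto pile 1 (replacing 7). tops = [4]
3: onto pile 1 (replacing 4). tops = [3]
5: new pile. tops = [3, 5]
1: onto pile 1 (replacing 3). tops = [1, 5]
6: new pile. tops = [1, 5, 6]
2: onto pile 2 (replacing 5). tops = [1, 2, 6]

3 piles, so the longest increasing subsequence has length 3.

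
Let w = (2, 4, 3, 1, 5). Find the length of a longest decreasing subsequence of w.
3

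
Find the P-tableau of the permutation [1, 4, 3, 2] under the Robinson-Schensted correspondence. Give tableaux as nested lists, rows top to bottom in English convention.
P = [[1, 2], [3], [4]]

Insert 1: appended to row 1. P = [[1]].
Insert 4: appended to row 1. P = [[1, 4]].
Insert 3: 3 bumps 4 from row 1; 4 starts row 2. P = [[1, 3], [4]].
Insert 2: 2 bumps 3 from row 1; 3 bumps 4 from row 2; 4 starts row 3. P = [[1, 2], [3], [4]].

So P = [[1, 2], [3], [4]].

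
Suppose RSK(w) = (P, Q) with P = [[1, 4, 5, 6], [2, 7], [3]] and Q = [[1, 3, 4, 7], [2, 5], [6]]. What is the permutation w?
3 2 4 7 5 1 6

Reverse the RSK construction: for i from n down to 1, find the cell of Q containing i, remove the entry at that cell from P, and reverse-bump it up through P; the value ejected from row 1 is w(i).

Step i=7: Q has 7 at row 1, column 4; remove that cell from P, ejecting 6. So w(7) = 6. P is now [[1, 4, 5], [2, 7], [3]].
Step i=6: Q has 6 at row 3, column 1; remove 3 from row 3 of P and reverse-bump: 3 enters row 2 and ejects 2; 2 enters row 1 and ejects 1. So w(6) = 1. P is now [[2, 4, 5], [3, 7]].
Step i=5: Q has 5 at row 2, column 2; remove 7 from row 2 of P and reverse-bump: 7 enters row 1 and ejects 5. So w(5) = 5. P is now [[2, 4, 7], [3]].
Step i=4: Q has 4 at row 1, column 3; remove that cell from P, ejecting 7. So w(4) = 7. P is now [[2, 4], [3]].
Step i=3: Q has 3 at row 1, column 2; remove that cell from P, ejecting 4. So w(3) = 4. P is now [[2], [3]].
Step i=2: Q has 2 at row 2, column 1; remove 3 from row 2 of P and reverse-bump: 3 enters row 1 and ejects 2. So w(2) = 2. P is now [[3]].
Step i=1: Q has 1 at row 1, column 1; remove that cell from P, ejecting 3. So w(1) = 3. P is now [].

So w = 3 2 4 7 5 1 6.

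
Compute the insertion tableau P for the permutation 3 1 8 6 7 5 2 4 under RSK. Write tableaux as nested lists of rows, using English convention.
P = [[1, 2, 4], [3, 5, 7], [6], [8]]

Insert 3: appended to row 1. P = [[3]].
Insert 1: 1 bumps 3 from row 1; 3 starts row 2. P = [[1], [3]].
Insert 8: appended to row 1. P = [[1, 8], [3]].
Insert 6: 6 bumps 8 from row 1; 8 appends to row 2. P = [[1, 6], [3, 8]].
Insert 7: appended to row 1. P = [[1, 6, 7], [3, 8]].
Insert 5: 5 bumps 6 from row 1; 6 bumps 8 from row 2; 8 starts row 3. P = [[1, 5, 7], [3, 6], [8]].
Insert 2: 2 bumps 5 from row 1; 5 bumps 6 from row 2; 6 bumps 8 from row 3; 8 starts row 4. P = [[1, 2, 7], [3, 5], [6], [8]].
Insert 4: 4 bumps 7 from row 1; 7 appends to row 2. P = [[1, 2, 4], [3, 5, 7], [6], [8]].

So P = [[1, 2, 4], [3, 5, 7], [6], [8]].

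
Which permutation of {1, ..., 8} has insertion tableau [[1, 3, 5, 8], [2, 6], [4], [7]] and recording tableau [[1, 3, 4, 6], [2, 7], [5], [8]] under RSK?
7 2 4 6 3 8 5 1

Reverse the RSK construction: for i from n down to 1, find the cell of Q containing i, remove the entry at that cell from P, and reverse-bump it up through P; the value ejected from row 1 is w(i).

Step i=8: Q has 8 at row 4, column 1; remove 7 from row 4 of P and reverse-bump: 7 enters row 3 and ejects 4; 4 enters row 2 and ejects 2; 2 enters row 1 and ejects 1. So w(8) = 1. P is now [[2, 3, 5, 8], [4, 6], [7]].
Step i=7: Q has 7 at row 2, column 2; remove 6 from row 2 of P and reverse-bump: 6 enters row 1 and ejects 5. So w(7) = 5. P is now [[2, 3, 6, 8], [4], [7]].
Step i=6: Q has 6 at row 1, column 4; remove that cell from P, ejecting 8. So w(6) = 8. P is now [[2, 3, 6], [4], [7]].
Step i=5: Q has 5 at row 3, column 1; remove 7 from row 3 of P and reverse-bump: 7 enters row 2 and ejects 4; 4 enters row 1 and ejects 3. So w(5) = 3. P is now [[2, 4, 6], [7]].
Step i=4: Q has 4 at row 1, column 3; remove that cell from P, ejecting 6. So w(4) = 6. P is now [[2, 4], [7]].
Step i=3: Q has 3 at row 1, column 2; remove that cell from P, ejecting 4. So w(3) = 4. P is now [[2], [7]].
Step i=2: Q has 2 at row 2, column 1; remove 7 from row 2 of P and reverse-bump: 7 enters row 1 and ejects 2. So w(2) = 2. P is now [[7]].
Step i=1: Q has 1 at row 1, column 1; remove that cell from P, ejecting 7. So w(1) = 7. P is now [].

So w = 7 2 4 6 3 8 5 1.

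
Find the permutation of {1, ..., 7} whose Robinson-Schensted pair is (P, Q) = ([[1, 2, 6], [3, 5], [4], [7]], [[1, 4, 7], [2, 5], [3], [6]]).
7 4 1 5 3 2 6

Reverse the RSK construction: for i from n down to 1, find the cell of Q containing i, remove the entry at that cell from P, and reverse-bump it up through P; the value ejected from row 1 is w(i).

Step i=7: Q has 7 at row 1, column 3; remove that cell from P, ejecting 6. So w(7) = 6. P is now [[1, 2], [3, 5], [4], [7]].
Step i=6: Q has 6 at row 4, column 1; remove 7 from row 4 of P and reverse-bump: 7 enters row 3 and ejects 4; 4 enters row 2 and ejects 3; 3 enters row 1 and ejects 2. So w(6) = 2. P is now [[1, 3], [4, 5], [7]].
Step i=5: Q has 5 at row 2, column 2; remove 5 from row 2 of P and reverse-bump: 5 enters row 1 and ejects 3. So w(5) = 3. P is now [[1, 5], [4], [7]].
Step i=4: Q has 4 at row 1, column 2; remove that cell from P, ejecting 5. So w(4) = 5. P is now [[1], [4], [7]].
Step i=3: Q has 3 at row 3, column 1; remove 7 from row 3 of P and reverse-bump: 7 enters row 2 and ejects 4; 4 enters row 1 and ejects 1. So w(3) = 1. P is now [[4], [7]].
Step i=2: Q has 2 at row 2, column 1; remove 7 from row 2 of P and reverse-bump: 7 enters row 1 and ejects 4. So w(2) = 4. P is now [[7]].
Step i=1: Q has 1 at row 1, column 1; remove that cell from P, ejecting 7. So w(1) = 7. P is now [].

So w = 7 4 1 5 3 2 6.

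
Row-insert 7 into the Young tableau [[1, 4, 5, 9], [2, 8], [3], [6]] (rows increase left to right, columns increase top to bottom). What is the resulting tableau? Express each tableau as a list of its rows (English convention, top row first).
[[1, 4, 5, 7], [2, 8, 9], [3], [6]]

In row 1, 7 replaces 9 (the leftmost entry greater than 7); 9 is bumped to row 2. 9 is appended to row 2. The new tableau is [[1, 4, 5, 7], [2, 8, 9], [3], [6]].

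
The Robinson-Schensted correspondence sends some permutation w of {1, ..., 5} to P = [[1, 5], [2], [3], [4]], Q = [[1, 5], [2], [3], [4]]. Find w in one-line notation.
4 3 2 1 5

Reverse the RSK construction: for i from n down to 1, find the cell of Q containing i, remove the entry at that cell from P, and reverse-bump it up through P; the value ejected from row 1 is w(i).

Step i=5: Q has 5 at row 1, column 2; remove that cell from P, ejecting 5. So w(5) = 5. P is now [[1], [2], [3], [4]].
Step i=4: Q has 4 at row 4, column 1; remove 4 from row 4 of P and reverse-bump: 4 enters row 3 and ejects 3; 3 enters row 2 and ejects 2; 2 enters row 1 and ejects 1. So w(4) = 1. P is now [[2], [3], [4]].
Step i=3: Q has 3 at row 3, column 1; remove 4 from row 3 of P and reverse-bump: 4 enters row 2 and ejects 3; 3 enters row 1 and ejects 2. So w(3) = 2. P is now [[3], [4]].
Step i=2: Q has 2 at row 2, column 1; remove 4 from row 2 of P and reverse-bump: 4 enters row 1 and ejects 3. So w(2) = 3. P is now [[4]].
Step i=1: Q has 1 at row 1, column 1; remove that cell from P, ejecting 4. So w(1) = 4. P is now [].

So w = 4 3 2 1 5.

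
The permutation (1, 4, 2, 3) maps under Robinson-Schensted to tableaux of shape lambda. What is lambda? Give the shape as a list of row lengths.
[3, 1]

Row-insert each entry into an empty tableau.

After inserting 1: P = [[1]].
After inserting 4: P = [[1, 4]].
After inserting 2: P = [[1, 2], [4]].
After inserting 3: P = [[1, 2, 3], [4]].

The final insertion tableau P = [[1, 2, 3], [4]] has shape [3, 1].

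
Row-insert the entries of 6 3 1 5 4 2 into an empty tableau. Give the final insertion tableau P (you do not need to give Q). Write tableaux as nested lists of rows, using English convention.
Insert 6: appended to row 1. P = [[6]].
Insert 3: 3 bumps 6 from row 1; 6 starts row 2. P = [[3], [6]].
Insert 1: 1 bumps 3 from row 1; 3 bumps 6 from row 2; 6 starts row 3. P = [[1], [3], [6]].
Insert 5: appended to row 1. P = [[1, 5], [3], [6]].
Insert 4: 4 bumps 5 from row 1; 5 appends to row 2. P = [[1, 4], [3, 5], [6]].
Insert 2: 2 bumps 4 from row 1; 4 bumps 5 from row 2; 5 bumps 6 from row 3; 6 starts row 4. P = [[1, 2], [3, 4], [5], [6]].

So P = [[1, 2], [3, 4], [5], [6]].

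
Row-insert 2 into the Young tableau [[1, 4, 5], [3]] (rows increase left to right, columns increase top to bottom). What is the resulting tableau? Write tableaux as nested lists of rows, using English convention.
In row 1, 2 replaces 4 (the leftmost entry greater than 2); 4 is bumped to row 2. 4 is appended to row 2. The new tableau is [[1, 2, 5], [3, 4]].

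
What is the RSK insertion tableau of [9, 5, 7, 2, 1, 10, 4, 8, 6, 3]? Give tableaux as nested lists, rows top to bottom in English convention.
Insert 9: appended to row 1. P = [[9]].
Insert 5: 5 bumps 9 from row 1; 9 starts row 2. P = [[5], [9]].
Insert 7: appended to row 1. P = [[5, 7], [9]].
Insert 2: 2 bumps 5 from row 1; 5 bumps 9 from row 2; 9 starts row 3. P = [[2, 7], [5], [9]].
Insert 1: 1 bumps 2 from row 1; 2 bumps 5 from row 2; 5 bumps 9 from row 3; 9 starts row 4. P = [[1, 7], [2], [5], [9]].
Insert 10: appended to row 1. P = [[1, 7, 10], [2], [5], [9]].
Insert 4: 4 bumps 7 from row 1; 7 appends to row 2. P = [[1, 4, 10], [2, 7], [5], [9]].
Insert 8: 8 bumps 10 from row 1; 10 appends to row 2. P = [[1, 4, 8], [2, 7, 10], [5], [9]].
Insert 6: 6 bumps 8 from row 1; 8 bumps 10 from row 2; 10 appends to row 3. P = [[1, 4, 6], [2, 7, 8], [5, 10], [9]].
Insert 3: 3 bumps 4 from row 1; 4 bumps 7 from row 2; 7 bumps 10 from row 3; 10 appends to row 4. P = [[1, 3, 6], [2, 4, 8], [5, 7], [9, 10]].

So P = [[1, 3, 6], [2, 4, 8], [5, 7], [9, 10]].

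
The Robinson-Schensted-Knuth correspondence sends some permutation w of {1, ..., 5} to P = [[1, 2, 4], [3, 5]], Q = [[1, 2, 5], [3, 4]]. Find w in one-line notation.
3 5 1 2 4

Reverse the RSK construction: for i from n down to 1, find the cell of Q containing i, remove the entry at that cell from P, and reverse-bump it up through P; the value ejected from row 1 is w(i).

Step i=5: Q has 5 at row 1, column 3; remove that cell from P, ejecting 4. So w(5) = 4. P is now [[1, 2], [3, 5]].
Step i=4: Q has 4 at row 2, column 2; remove 5 from row 2 of P and reverse-bump: 5 enters row 1 and ejects 2. So w(4) = 2. P is now [[1, 5], [3]].
Step i=3: Q has 3 at row 2, column 1; remove 3 from row 2 of P and reverse-bump: 3 enters row 1 and ejects 1. So w(3) = 1. P is now [[3, 5]].
Step i=2: Q has 2 at row 1, column 2; remove that cell from P, ejecting 5. So w(2) = 5. P is now [[3]].
Step i=1: Q has 1 at row 1, column 1; remove that cell from P, ejecting 3. So w(1) = 3. P is now [].

So w = 3 5 1 2 4.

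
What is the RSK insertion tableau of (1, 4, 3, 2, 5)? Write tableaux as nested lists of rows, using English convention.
P = [[1, 2, 5], [3], [4]]

Insert 1: appended to row 1. P = [[1]].
Insert 4: appended to row 1. P = [[1, 4]].
Insert 3: 3 bumps 4 from row 1; 4 starts row 2. P = [[1, 3], [4]].
Insert 2: 2 bumps 3 from row 1; 3 bumps 4 from row 2; 4 starts row 3. P = [[1, 2], [3], [4]].
Insert 5: appended to row 1. P = [[1, 2, 5], [3], [4]].

So P = [[1, 2, 5], [3], [4]].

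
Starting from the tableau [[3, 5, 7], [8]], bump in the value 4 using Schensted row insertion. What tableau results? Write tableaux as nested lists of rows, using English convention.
[[3, 4, 7], [5], [8]]

In row 1, 4 replaces 5 (the leftmost entry greater than 4); 5 is bumped to row 2. In row 2, 5 replaces 8 (the leftmost entry greater than 5); 8 is bumped to row 3. 8 starts a new row 3. The new tableau is [[3, 4, 7], [5], [8]].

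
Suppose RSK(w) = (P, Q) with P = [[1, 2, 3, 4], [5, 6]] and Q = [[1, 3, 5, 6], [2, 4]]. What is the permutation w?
Reverse the RSK construction: for i from n down to 1, find the cell of Q containing i, remove the entry at that cell from P, and reverse-bump it up through P; the value ejected from row 1 is w(i).

Step i=6: Q has 6 at row 1, column 4; remove that cell from P, ejecting 4. So w(6) = 4. P is now [[1, 2, 3], [5, 6]].
Step i=5: Q has 5 at row 1, column 3; remove that cell from P, ejecting 3. So w(5) = 3. P is now [[1, 2], [5, 6]].
Step i=4: Q has 4 at row 2, column 2; remove 6 from row 2 of P and reverse-bump: 6 enters row 1 and ejects 2. So w(4) = 2. P is now [[1, 6], [5]].
Step i=3: Q has 3 at row 1, column 2; remove that cell from P, ejecting 6. So w(3) = 6. P is now [[1], [5]].
Step i=2: Q has 2 at row 2, column 1; remove 5 from row 2 of P and reverse-bump: 5 enters row 1 and ejects 1. So w(2) = 1. P is now [[5]].
Step i=1: Q has 1 at row 1, column 1; remove that cell from P, ejecting 5. So w(1) = 5. P is now [].

So w = 5 1 6 2 3 4.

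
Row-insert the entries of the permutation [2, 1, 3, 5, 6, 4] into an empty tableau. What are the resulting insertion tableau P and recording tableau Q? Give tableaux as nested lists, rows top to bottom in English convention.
Insert each entry of the permutation into P by Schensted row insertion, recording in Q the position of each new cell.

Insert 2: appended to row 1. P = [[2]].
Insert 1: 1 bumps 2 from row 1; 2 starts row 2. P = [[1], [2]].
Insert 3: appended to row 1. P = [[1, 3], [2]].
Insert 5: appended to row 1. P = [[1, 3, 5], [2]].
Insert 6: appended to row 1. P = [[1, 3, 5, 6], [2]].
Insert 4: 4 bumps 5 from row 1; 5 appends to row 2. P = [[1, 3, 4, 6], [2, 5]].

So P = [[1, 3, 4, 6], [2, 5]], Q = [[1, 3, 4, 5], [2, 6]].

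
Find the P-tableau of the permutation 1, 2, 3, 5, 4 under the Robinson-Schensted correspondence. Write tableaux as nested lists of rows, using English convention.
Insert 1: appended to row 1. P = [[1]].
Insert 2: appended to row 1. P = [[1, 2]].
Insert 3: appended to row 1. P = [[1, 2, 3]].
Insert 5: appended to row 1. P = [[1, 2, 3, 5]].
Insert 4: 4 bumps 5 from row 1; 5 starts row 2. P = [[1, 2, 3, 4], [5]].

So P = [[1, 2, 3, 4], [5]].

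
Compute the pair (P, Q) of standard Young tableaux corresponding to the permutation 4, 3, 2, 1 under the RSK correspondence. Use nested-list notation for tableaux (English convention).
Insert each entry of the permutation into P by Schensted row insertion, recording in Q the position of each new cell.

After inserting 4: P = [[4]].
After inserting 3: P = [[3], [4]].
After inserting 2: P = [[2], [3], [4]].
After inserting 1: P = [[1], [2], [3], [4]].

So P = [[1], [2], [3], [4]], Q = [[1], [2], [3], [4]].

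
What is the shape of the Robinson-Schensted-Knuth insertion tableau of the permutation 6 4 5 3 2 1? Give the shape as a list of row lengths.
[2, 1, 1, 1, 1]

Row-insert each entry into an empty tableau.

After inserting 6: P = [[6]].
After inserting 4: P = [[4], [6]].
After inserting 5: P = [[4, 5], [6]].
After inserting 3: P = [[3, 5], [4], [6]].
After inserting 2: P = [[2, 5], [3], [4], [6]].
After inserting 1: P = [[1, 5], [2], [3], [4], [6]].

The final insertion tableau P = [[1, 5], [2], [3], [4], [6]] has shape [2, 1, 1, 1, 1].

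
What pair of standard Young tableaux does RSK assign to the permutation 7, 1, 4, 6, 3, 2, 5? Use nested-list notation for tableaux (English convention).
P = [[1, 2, 5], [3, 6], [4], [7]], Q = [[1, 3, 4], [2, 7], [5], [6]]

Insert each entry of the permutation into P by Schensted row insertion, recording in Q the position of each new cell.

Insert 7: appended to row 1. P = [[7]], Q = [[1]].
Insert 1: 1 bumps 7 from row 1; 7 starts row 2. P = [[1], [7]], Q = [[1], [2]].
Insert 4: appended to row 1. P = [[1, 4], [7]], Q = [[1, 3], [2]].
Insert 6: appended to row 1. P = [[1, 4, 6], [7]], Q = [[1, 3, 4], [2]].
Insert 3: 3 bumps 4 from row 1; 4 bumps 7 from row 2; 7 starts row 3. P = [[1, 3, 6], [4], [7]], Q = [[1, 3, 4], [2], [5]].
Insert 2: 2 bumps 3 from row 1; 3 bumps 4 from row 2; 4 bumps 7 from row 3; 7 starts row 4. P = [[1, 2, 6], [3], [4], [7]], Q = [[1, 3, 4], [2], [5], [6]].
Insert 5: 5 bumps 6 from row 1; 6 appends to row 2. P = [[1, 2, 5], [3, 6], [4], [7]], Q = [[1, 3, 4], [2, 7], [5], [6]].

So P = [[1, 2, 5], [3, 6], [4], [7]], Q = [[1, 3, 4], [2, 7], [5], [6]].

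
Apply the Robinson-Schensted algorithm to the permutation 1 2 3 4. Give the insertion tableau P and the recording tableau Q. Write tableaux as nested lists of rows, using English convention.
Insert each entry of the permutation into P by Schensted row insertion, recording in Q the position of each new cell.

Insert 1: appended to row 1. P = [[1]], Q = [[1]].
Insert 2: appended to row 1. P = [[1, 2]], Q = [[1, 2]].
Insert 3: appended to row 1. P = [[1, 2, 3]], Q = [[1, 2, 3]].
Insert 4: appended to row 1. P = [[1, 2, 3, 4]], Q = [[1, 2, 3, 4]].

So P = [[1, 2, 3, 4]], Q = [[1, 2, 3, 4]].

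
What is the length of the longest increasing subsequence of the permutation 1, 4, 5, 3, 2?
3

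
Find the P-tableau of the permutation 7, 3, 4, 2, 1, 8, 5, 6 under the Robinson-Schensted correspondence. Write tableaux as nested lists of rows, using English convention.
P = [[1, 4, 5, 6], [2, 8], [3], [7]]

Insert 7: appended to row 1. P = [[7]].
Insert 3: 3 bumps 7 from row 1; 7 starts row 2. P = [[3], [7]].
Insert 4: appended to row 1. P = [[3, 4], [7]].
Insert 2: 2 bumps 3 from row 1; 3 bumps 7 from row 2; 7 starts row 3. P = [[2, 4], [3], [7]].
Insert 1: 1 bumps 2 from row 1; 2 bumps 3 from row 2; 3 bumps 7 from row 3; 7 starts row 4. P = [[1, 4], [2], [3], [7]].
Insert 8: appended to row 1. P = [[1, 4, 8], [2], [3], [7]].
Insert 5: 5 bumps 8 from row 1; 8 appends to row 2. P = [[1, 4, 5], [2, 8], [3], [7]].
Insert 6: appended to row 1. P = [[1, 4, 5, 6], [2, 8], [3], [7]].

So P = [[1, 4, 5, 6], [2, 8], [3], [7]].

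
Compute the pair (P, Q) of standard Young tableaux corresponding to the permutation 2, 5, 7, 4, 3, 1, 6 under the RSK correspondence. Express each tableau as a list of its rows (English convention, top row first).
Insert each entry of the permutation into P by Schensted row insertion, recording in Q the position of each new cell.

After inserting 2: P = [[2]].
After inserting 5: P = [[2, 5]].
After inserting 7: P = [[2, 5, 7]].
After inserting 4: P = [[2, 4, 7], [5]].
After inserting 3: P = [[2, 3, 7], [4], [5]].
After inserting 1: P = [[1, 3, 7], [2], [4], [5]].
After inserting 6: P = [[1, 3, 6], [2, 7], [4], [5]].

So P = [[1, 3, 6], [2, 7], [4], [5]], Q = [[1, 2, 3], [4, 7], [5], [6]].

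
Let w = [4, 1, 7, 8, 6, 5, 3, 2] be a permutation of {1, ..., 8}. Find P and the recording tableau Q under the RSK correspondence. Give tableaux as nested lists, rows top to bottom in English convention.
Insert each entry of the permutation into P by Schensted row insertion, recording in Q the position of each new cell.

Insert 4: appended to row 1. P = [[4]].
Insert 1: 1 bumps 4 from row 1; 4 starts row 2. P = [[1], [4]].
Insert 7: appended to row 1. P = [[1, 7], [4]].
Insert 8: appended to row 1. P = [[1, 7, 8], [4]].
Insert 6: 6 bumps 7 from row 1; 7 appends to row 2. P = [[1, 6, 8], [4, 7]].
Insert 5: 5 bumps 6 from row 1; 6 bumps 7 from row 2; 7 starts row 3. P = [[1, 5, 8], [4, 6], [7]].
Insert 3: 3 bumps 5 from row 1; 5 bumps 6 from row 2; 6 bumps 7 from row 3; 7 starts row 4. P = [[1, 3, 8], [4, 5], [6], [7]].
Insert 2: 2 bumps 3 from row 1; 3 bumps 4 from row 2; 4 bumps 6 from row 3; 6 bumps 7 from row 4; 7 starts row 5. P = [[1, 2, 8], [3, 5], [4], [6], [7]].

So P = [[1, 2, 8], [3, 5], [4], [6], [7]], Q = [[1, 3, 4], [2, 5], [6], [7], [8]].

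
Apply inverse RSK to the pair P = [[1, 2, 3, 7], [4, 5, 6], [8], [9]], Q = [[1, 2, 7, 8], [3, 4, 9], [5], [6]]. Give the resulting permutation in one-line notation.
4 9 1 8 5 2 6 7 3

Reverse the RSK construction: for i from n down to 1, find the cell of Q containing i, remove the entry at that cell from P, and reverse-bump it up through P; the value ejected from row 1 is w(i).

Step i=9: Q has 9 at row 2, column 3; remove 6 from row 2 of P and reverse-bump: 6 enters row 1 and ejects 3. So w(9) = 3. P is now [[1, 2, 6, 7], [4, 5], [8], [9]].
Step i=8: Q has 8 at row 1, column 4; remove that cell from P, ejecting 7. So w(8) = 7. P is now [[1, 2, 6], [4, 5], [8], [9]].
Step i=7: Q has 7 at row 1, column 3; remove that cell from P, ejecting 6. So w(7) = 6. P is now [[1, 2], [4, 5], [8], [9]].
Step i=6: Q has 6 at row 4, column 1; remove 9 from row 4 of P and reverse-bump: 9 enters row 3 and ejects 8; 8 enters row 2 and ejects 5; 5 enters row 1 and ejects 2. So w(6) = 2. P is now [[1, 5], [4, 8], [9]].
Step i=5: Q has 5 at row 3, column 1; remove 9 from row 3 of P and reverse-bump: 9 enters row 2 and ejects 8; 8 enters row 1 and ejects 5. So w(5) = 5. P is now [[1, 8], [4, 9]].
Step i=4: Q has 4 at row 2, column 2; remove 9 from row 2 of P and reverse-bump: 9 enters row 1 and ejects 8. So w(4) = 8. P is now [[1, 9], [4]].
Step i=3: Q has 3 at row 2, column 1; remove 4 from row 2 of P and reverse-bump: 4 enters row 1 and ejects 1. So w(3) = 1. P is now [[4, 9]].
Step i=2: Q has 2 at row 1, column 2; remove that cell from P, ejecting 9. So w(2) = 9. P is now [[4]].
Step i=1: Q has 1 at row 1, column 1; remove that cell from P, ejecting 4. So w(1) = 4. P is now [].

So w = 4 9 1 8 5 2 6 7 3.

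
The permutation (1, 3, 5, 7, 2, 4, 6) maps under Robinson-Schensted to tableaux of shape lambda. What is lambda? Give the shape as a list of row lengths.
[4, 3]

Row-insert each entry into an empty tableau.

After inserting 1: P = [[1]].
After inserting 3: P = [[1, 3]].
After inserting 5: P = [[1, 3, 5]].
After inserting 7: P = [[1, 3, 5, 7]].
After inserting 2: P = [[1, 2, 5, 7], [3]].
After inserting 4: P = [[1, 2, 4, 7], [3, 5]].
After inserting 6: P = [[1, 2, 4, 6], [3, 5, 7]].

The final insertion tableau P = [[1, 2, 4, 6], [3, 5, 7]] has shape [4, 3].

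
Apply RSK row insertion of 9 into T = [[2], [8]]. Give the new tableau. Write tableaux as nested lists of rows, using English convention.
9 is larger than every entry of row 1, so it is appended to row 1. The new tableau is [[2, 9], [8]].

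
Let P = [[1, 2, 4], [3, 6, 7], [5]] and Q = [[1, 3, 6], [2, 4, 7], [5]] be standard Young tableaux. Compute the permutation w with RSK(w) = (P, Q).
5 1 6 3 2 7 4

Reverse the RSK construction: for i from n down to 1, find the cell of Q containing i, remove the entry at that cell from P, and reverse-bump it up through P; the value ejected from row 1 is w(i).

Step i=7: Q has 7 at row 2, column 3; remove 7 from row 2 of P and reverse-bump: 7 enters row 1 and ejects 4. So w(7) = 4. P is now [[1, 2, 7], [3, 6], [5]].
Step i=6: Q has 6 at row 1, column 3; remove that cell from P, ejecting 7. So w(6) = 7. P is now [[1, 2], [3, 6], [5]].
Step i=5: Q has 5 at row 3, column 1; remove 5 from row 3 of P and reverse-bump: 5 enters row 2 and ejects 3; 3 enters row 1 and ejects 2. So w(5) = 2. P is now [[1, 3], [5, 6]].
Step i=4: Q has 4 at row 2, column 2; remove 6 from row 2 of P and reverse-bump: 6 enters row 1 and ejects 3. So w(4) = 3. P is now [[1, 6], [5]].
Step i=3: Q has 3 at row 1, column 2; remove that cell from P, ejecting 6. So w(3) = 6. P is now [[1], [5]].
Step i=2: Q has 2 at row 2, column 1; remove 5 from row 2 of P and reverse-bump: 5 enters row 1 and ejects 1. So w(2) = 1. P is now [[5]].
Step i=1: Q has 1 at row 1, column 1; remove that cell from P, ejecting 5. So w(1) = 5. P is now [].

So w = 5 1 6 3 2 7 4.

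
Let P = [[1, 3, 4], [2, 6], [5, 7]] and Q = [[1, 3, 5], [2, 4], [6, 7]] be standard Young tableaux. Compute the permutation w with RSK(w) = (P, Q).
Reverse the RSK construction: for i from n down to 1, find the cell of Q containing i, remove the entry at that cell from P, and reverse-bump it up through P; the value ejected from row 1 is w(i).

Step i=7: Q has 7 at row 3, column 2; remove 7 from row 3 of P and reverse-bump: 7 enters row 2 and ejects 6; 6 enters row 1 and ejects 4. So w(7) = 4. P is now [[1, 3, 6], [2, 7], [5]].
Step i=6: Q has 6 at row 3, column 1; remove 5 from row 3 of P and reverse-bump: 5 enters row 2 and ejects 2; 2 enters row 1 and ejects 1. So w(6) = 1. P is now [[2, 3, 6], [5, 7]].
Step i=5: Q has 5 at row 1, column 3; remove that cell from P, ejecting 6. So w(5) = 6. P is now [[2, 3], [5, 7]].
Step i=4: Q has 4 at row 2, column 2; remove 7 from row 2 of P and reverse-bump: 7 enters row 1 and ejects 3. So w(4) = 3. P is now [[2, 7], [5]].
Step i=3: Q has 3 at row 1, column 2; remove that cell from P, ejecting 7. So w(3) = 7. P is now [[2], [5]].
Step i=2: Q has 2 at row 2, column 1; remove 5 from row 2 of P and reverse-bump: 5 enters row 1 and ejects 2. So w(2) = 2. P is now [[5]].
Step i=1: Q has 1 at row 1, column 1; remove that cell from P, ejecting 5. So w(1) = 5. P is now [].

So w = 5 2 7 3 6 1 4.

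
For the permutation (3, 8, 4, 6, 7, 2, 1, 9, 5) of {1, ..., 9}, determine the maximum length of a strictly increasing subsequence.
5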